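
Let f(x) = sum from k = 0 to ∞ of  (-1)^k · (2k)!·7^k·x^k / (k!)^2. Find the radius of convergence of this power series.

By the ratio test, |a_{k+1}/a_k| = (2k+1)·(2k+2)/(k+1)² · 7 → 28.
Convergence for |x| · 28 < 1, i.e. |x| < 1/28. So R = 1/28.

R = 1/28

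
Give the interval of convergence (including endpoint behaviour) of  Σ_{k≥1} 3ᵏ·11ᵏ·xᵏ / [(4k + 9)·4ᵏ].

[-4/33, 4/33)

Ratio test: |a_{k+1}/a_k| = [(4k + 9)/(4(k+1) + 9)] · 3·11/4 → 33/4 as k → ∞.
Convergence for |x| · 33/4 < 1, i.e. |x| < 4/33. So R = 4/33.
When x = 4/33, the terms are asymptotic to a nonzero constant times 1/k, so the series diverges by limit comparison with Σ 1/k.
Check x = -4/33: convergence follows from the alternating series test (terms decrease monotonically to 0).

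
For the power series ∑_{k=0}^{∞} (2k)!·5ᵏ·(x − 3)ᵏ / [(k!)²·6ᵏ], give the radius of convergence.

Ratio test: |a_{k+1}/a_k| = (2k+1)·(2k+2)/(k+1)² · 5/6 → 10/3 as k → ∞.
The series converges when 10/3 · |x − 3| < 1, giving R = 3/10.

R = 3/10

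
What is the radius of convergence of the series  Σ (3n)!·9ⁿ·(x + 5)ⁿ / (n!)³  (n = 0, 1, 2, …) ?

By the ratio test, |a_{n+1}/a_n| = (3n+1)·(3n+2)·(3n+3)/(n+1)³ · 9 → 243.
Hence the series converges for |x + 5| < 1/(243) = 1/243, so the radius of convergence is 1/243.

R = 1/243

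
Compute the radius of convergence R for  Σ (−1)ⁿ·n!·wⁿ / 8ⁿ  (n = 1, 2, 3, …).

R = 0

The ratio of consecutive coefficients is (n+1) · 1/8 → ∞.
Since the ratio → ∞, the series diverges for every w ≠ 0, and R = 0.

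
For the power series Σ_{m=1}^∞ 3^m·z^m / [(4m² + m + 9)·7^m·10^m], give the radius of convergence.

R = 70/3

The ratio of consecutive coefficients is [(4m² + m + 9)/(4(m+1)² + (m+1) + 9)] · 3/(7·10) → 3/70.
Hence the series converges for |z| < 1/(3/70) = 70/3, so the radius of convergence is 70/3.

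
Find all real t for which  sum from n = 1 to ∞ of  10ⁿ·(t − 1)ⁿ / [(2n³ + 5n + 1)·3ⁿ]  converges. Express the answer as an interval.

Apply the ratio test: |a_{n+1}| / |a_n| = [(2n³ + 5n + 1)/(2(n+1)³ + 5(n+1) + 1)] · 10/3, which tends to 10/3 as n → ∞.
Thus R = 1/(10/3) = 3/10.
When t = 13/10, the terms are on the order of 1/n³, so the series converges absolutely by comparison with the p-series (p = 3 > 1).
At t = 7/10: the terms are on the order of 1/n³, so the series converges absolutely by comparison with the p-series (p = 3 > 1).

[7/10, 13/10]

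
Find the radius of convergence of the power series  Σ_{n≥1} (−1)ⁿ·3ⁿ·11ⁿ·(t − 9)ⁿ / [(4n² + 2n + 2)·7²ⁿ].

R = 49/33

Ratio test: |a_{n+1}/a_n| = [(4n² + 2n + 2)/(4(n+1)² + 2(n+1) + 2)] · 3·11/49 → 33/49 as n → ∞.
The series converges when 33/49 · |t − 9| < 1, giving R = 49/33.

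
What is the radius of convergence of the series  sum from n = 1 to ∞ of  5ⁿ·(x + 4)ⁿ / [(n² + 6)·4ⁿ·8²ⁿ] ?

By the ratio test, |a_{n+1}/a_n| = [(n² + 6)/((n+1)² + 6)] · 5/(4·64) → 5/256.
Hence the series converges for |x + 4| < 1/(5/256) = 256/5, so the radius of convergence is 256/5.

R = 256/5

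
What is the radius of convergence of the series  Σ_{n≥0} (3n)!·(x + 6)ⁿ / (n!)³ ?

R = 1/27

Apply the ratio test: |a_{n+1}| / |a_n| = (3n+1)·(3n+2)·(3n+3)/(n+1)³, which tends to 27 as n → ∞.
Convergence for |x + 6| · 27 < 1, i.e. |x + 6| < 1/27. So R = 1/27.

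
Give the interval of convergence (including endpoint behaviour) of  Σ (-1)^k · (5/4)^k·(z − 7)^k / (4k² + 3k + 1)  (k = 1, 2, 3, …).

[31/5, 39/5]

Apply the ratio test: |a_{k+1}| / |a_k| = [(4k² + 3k + 1)/(4(k+1)² + 3(k+1) + 1)] · 5/4, which tends to 5/4 as k → ∞.
Hence the series converges for |z − 7| < 1/(5/4) = 4/5, so the radius of convergence is 4/5.
At z = 39/5: the series is dominated by a constant times Σ 1/k², which converges (p = 2 > 1).
When z = 31/5, absolute convergence follows by limit comparison with Σ 1/k².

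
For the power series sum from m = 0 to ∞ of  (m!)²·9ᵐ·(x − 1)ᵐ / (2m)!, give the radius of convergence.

Ratio test: |a_{m+1}/a_m| = (m+1)²/[(2m+1)·(2m+2)] · 9 → 9/4 as m → ∞.
Thus R = 1/(9/4) = 4/9.

R = 4/9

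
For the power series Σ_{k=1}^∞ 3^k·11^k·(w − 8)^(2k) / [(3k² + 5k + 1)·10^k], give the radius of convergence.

R = √330/33

By the ratio test, |a_{k+1}/a_k| = [(3k² + 5k + 1)/(3(k+1)² + 5(k+1) + 1)] · 3·11/10 → 33/10.
Successive powers of (w − 8) differ by 2, so the series converges when |w − 8|² · 33/10 < 1, i.e. |w − 8| < √(10/33). So R = √330/33.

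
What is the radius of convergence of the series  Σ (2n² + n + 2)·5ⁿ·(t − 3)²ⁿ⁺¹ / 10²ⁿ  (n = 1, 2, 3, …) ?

R = 2√5

By the ratio test, |a_{n+1}/a_n| = [(2(n+1)² + (n+1) + 2)/(2n² + n + 2)] · 5/100 → 1/20.
Successive powers of (t − 3) differ by 2, so the series converges when |t − 3|² · 1/20 < 1, i.e. |t − 3| < √(20). So R = 2√5.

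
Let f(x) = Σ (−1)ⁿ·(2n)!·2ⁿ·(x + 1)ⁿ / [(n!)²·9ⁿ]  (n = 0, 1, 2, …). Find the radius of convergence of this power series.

By the ratio test, |a_{n+1}/a_n| = (2n+1)·(2n+2)/(n+1)² · 2/9 → 8/9.
Hence the series converges for |x + 1| < 1/(8/9) = 9/8, so the radius of convergence is 9/8.

R = 9/8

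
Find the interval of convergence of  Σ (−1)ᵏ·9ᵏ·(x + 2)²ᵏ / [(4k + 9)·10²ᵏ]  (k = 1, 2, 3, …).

[-16/3, 4/3]

Apply the ratio test: |a_{k+1}| / |a_k| = [(4k + 9)/(4(k+1) + 9)] · 9/100, which tends to 9/100 as k → ∞.
Since the exponent of (x + 2) increases by 2 each term, convergence requires |x + 2|² < 100/9, hence R = 10/3.
Check x = 4/3: the terms alternate in sign and decrease monotonically to 0 in absolute value (size ~ c/k), so the alternating series test gives convergence.
At x = -16/3: convergence follows from the alternating series test (terms decrease monotonically to 0).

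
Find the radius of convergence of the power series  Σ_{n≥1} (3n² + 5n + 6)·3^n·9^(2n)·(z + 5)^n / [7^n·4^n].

R = 28/243

Ratio test: |a_{n+1}/a_n| = [(3(n+1)² + 5(n+1) + 6)/(3n² + 5n + 6)] · 3·81/(7·4) → 243/28 as n → ∞.
Convergence for |z + 5| · 243/28 < 1, i.e. |z + 5| < 28/243. So R = 28/243.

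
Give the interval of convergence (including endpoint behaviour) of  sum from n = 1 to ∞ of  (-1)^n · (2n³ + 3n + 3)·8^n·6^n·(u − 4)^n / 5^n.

(187/48, 197/48)

Apply the ratio test: |a_{n+1}| / |a_n| = [(2(n+1)³ + 3(n+1) + 3)/(2n³ + 3n + 3)] · 8·6/5, which tends to 48/5 as n → ∞.
Thus R = 1/(48/5) = 5/48.
At u = 197/48: the n-th term does not approach 0; divergence by the term test.
At u = 187/48: the terms do not tend to 0, so the series diverges.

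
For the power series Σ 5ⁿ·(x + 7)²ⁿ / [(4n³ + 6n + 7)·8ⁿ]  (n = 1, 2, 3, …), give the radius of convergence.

Ratio test: |a_{n+1}/a_n| = [(4n³ + 6n + 7)/(4(n+1)³ + 6(n+1) + 7)] · 5/8 → 5/8 as n → ∞.
Successive powers of (x + 7) differ by 2, so the series converges when |x + 7|² · 5/8 < 1, i.e. |x + 7| < √(8/5). So R = 2√10/5.

R = 2√10/5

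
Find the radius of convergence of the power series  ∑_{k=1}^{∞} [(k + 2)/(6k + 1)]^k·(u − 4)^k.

R = 6

By the Cauchy root test, |a_k|^(1/k) = (k + 2)/(6k + 1) → 1/6.
Thus R = 1/(1/6) = 6.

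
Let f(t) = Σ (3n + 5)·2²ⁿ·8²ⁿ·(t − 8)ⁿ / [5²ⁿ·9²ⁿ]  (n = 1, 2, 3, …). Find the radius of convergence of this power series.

The ratio of consecutive coefficients is [(3(n+1) + 5)/(3n + 5)] · 4·64/(25·81) → 256/2025.
Thus R = 1/(256/2025) = 2025/256.

R = 2025/256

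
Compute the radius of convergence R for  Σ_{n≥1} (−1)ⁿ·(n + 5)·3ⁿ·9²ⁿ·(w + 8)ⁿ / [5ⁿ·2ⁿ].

R = 10/243

The ratio of consecutive coefficients is [((n+1) + 5)/(n + 5)] · 3·81/(5·2) → 243/10.
Thus R = 1/(243/10) = 10/243.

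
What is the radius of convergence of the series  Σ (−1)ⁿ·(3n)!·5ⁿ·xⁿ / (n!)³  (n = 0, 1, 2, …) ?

R = 1/135

Apply the ratio test: |a_{n+1}| / |a_n| = (3n+1)·(3n+2)·(3n+3)/(n+1)³ · 5, which tends to 135 as n → ∞.
The series converges when 135 · |x| < 1, giving R = 1/135.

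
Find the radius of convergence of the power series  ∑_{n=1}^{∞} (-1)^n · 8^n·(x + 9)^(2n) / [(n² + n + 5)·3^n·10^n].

By the ratio test, |a_{n+1}/a_n| = [(n² + n + 5)/((n+1)² + (n+1) + 5)] · 8/(3·10) → 4/15.
Since the exponent of (x + 9) increases by 2 each term, convergence requires |x + 9|² < 15/4, hence R = √15/2.

R = √15/2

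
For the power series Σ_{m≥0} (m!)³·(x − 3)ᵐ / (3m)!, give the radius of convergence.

By the ratio test, |a_{m+1}/a_m| = (m+1)³/[(3m+1)·(3m+2)·(3m+3)] → 1/27.
The series converges when 1/27 · |x − 3| < 1, giving R = 27.

R = 27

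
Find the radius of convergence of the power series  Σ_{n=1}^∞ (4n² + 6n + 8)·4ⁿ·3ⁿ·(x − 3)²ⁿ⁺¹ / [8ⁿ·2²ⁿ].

Ratio test: |a_{n+1}/a_n| = [(4(n+1)² + 6(n+1) + 8)/(4n² + 6n + 8)] · 4·3/(8·4) → 3/8 as n → ∞.
Writing y = (x − 3)², the series in y has radius 8/3, so |x − 3| < √(8/3) and R = 2√6/3.

R = 2√6/3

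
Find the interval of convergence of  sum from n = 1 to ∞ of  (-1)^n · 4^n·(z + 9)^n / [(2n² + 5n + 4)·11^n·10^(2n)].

[-284, 266]

By the ratio test, |a_{n+1}/a_n| = [(2n² + 5n + 4)/(2(n+1)² + 5(n+1) + 4)] · 4/(11·100) → 1/275.
Hence the series converges for |z + 9| < 1/(1/275) = 275, so the radius of convergence is 275.
At z = 266: the terms are on the order of 1/n², so the series converges absolutely by comparison with the p-series (p = 2 > 1).
Check z = -284: the series is dominated by a constant times Σ 1/n², which converges (p = 2 > 1).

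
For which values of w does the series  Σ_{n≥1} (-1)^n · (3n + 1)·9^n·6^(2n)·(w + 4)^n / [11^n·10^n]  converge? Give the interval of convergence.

(-703/162, -593/162)

The ratio of consecutive coefficients is [(3(n+1) + 1)/(3n + 1)] · 9·36/(11·10) → 162/55.
Thus R = 1/(162/55) = 55/162.
Endpoint w = -593/162: the terms have absolute value of order n, which does not tend to 0, so the series diverges by the divergence test.
Endpoint w = -703/162: the n-th term does not approach 0; divergence by the term test.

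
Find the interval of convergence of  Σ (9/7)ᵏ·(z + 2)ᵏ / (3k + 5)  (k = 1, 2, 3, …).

The ratio of consecutive coefficients is [(3k + 5)/(3(k+1) + 5)] · 9/7 → 9/7.
Thus R = 1/(9/7) = 7/9.
Endpoint z = -11/9: the terms behave like c/k; limit comparison with the harmonic series gives divergence.
At z = -25/9: the terms alternate in sign and decrease monotonically to 0 in absolute value (size ~ c/k), so the alternating series test gives convergence.

[-25/9, -11/9)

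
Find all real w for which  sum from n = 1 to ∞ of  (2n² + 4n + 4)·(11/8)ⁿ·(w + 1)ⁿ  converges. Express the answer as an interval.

Ratio test: |a_{n+1}/a_n| = [(2(n+1)² + 4(n+1) + 4)/(2n² + 4n + 4)] · 11/8 → 11/8 as n → ∞.
Hence the series converges for |w + 1| < 1/(11/8) = 8/11, so the radius of convergence is 8/11.
Endpoint w = -3/11: the terms do not tend to 0, so the series diverges.
Endpoint w = -19/11: the terms have absolute value of order n², which does not tend to 0, so the series diverges by the divergence test.

(-19/11, -3/11)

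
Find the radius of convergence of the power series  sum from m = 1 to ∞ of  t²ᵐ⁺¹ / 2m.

R = 1

Apply the ratio test: |a_{m+1}| / |a_m| = 2m/2(m+1), which tends to 1 as m → ∞.
Writing y = t², the series in y has radius 1, so |t| < √(1) = 1 and R = 1.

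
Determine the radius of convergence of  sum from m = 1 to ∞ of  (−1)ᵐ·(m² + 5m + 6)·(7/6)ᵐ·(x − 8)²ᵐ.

R = √42/7

Apply the ratio test: |a_{m+1}| / |a_m| = [((m+1)² + 5(m+1) + 6)/(m² + 5m + 6)] · 7/6, which tends to 7/6 as m → ∞.
Writing y = (x − 8)², the series in y has radius 6/7, so |x − 8| < √(6/7) and R = √42/7.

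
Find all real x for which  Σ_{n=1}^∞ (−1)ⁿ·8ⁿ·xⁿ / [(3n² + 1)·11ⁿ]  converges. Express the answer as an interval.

[-11/8, 11/8]

By the ratio test, |a_{n+1}/a_n| = [(3n² + 1)/(3(n+1)² + 1)] · 8/11 → 8/11.
The series converges when 8/11 · |x| < 1, giving R = 11/8.
Check x = 11/8: the series is dominated by a constant times Σ 1/n², which converges (p = 2 > 1).
At x = -11/8: the series is dominated by a constant times Σ 1/n², which converges (p = 2 > 1).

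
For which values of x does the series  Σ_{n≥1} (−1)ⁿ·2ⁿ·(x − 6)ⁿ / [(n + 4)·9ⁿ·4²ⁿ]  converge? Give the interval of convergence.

(-66, 78]

By the ratio test, |a_{n+1}/a_n| = [(n + 4)/((n+1) + 4)] · 2/(9·16) → 1/72.
The series converges when 1/72 · |x − 6| < 1, giving R = 72.
Check x = 78: the terms alternate in sign and decrease monotonically to 0 in absolute value (size ~ c/n), so the alternating series test gives convergence.
When x = -66, comparison with the harmonic series Σ 1/n shows the series diverges.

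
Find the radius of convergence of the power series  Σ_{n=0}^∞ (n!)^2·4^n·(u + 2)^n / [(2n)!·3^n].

R = 3

The ratio of consecutive coefficients is (n+1)²/[(2n+1)·(2n+2)] · 4/3 → 1/3.
Hence the series converges for |u + 2| < 1/(1/3) = 3, so the radius of convergence is 3.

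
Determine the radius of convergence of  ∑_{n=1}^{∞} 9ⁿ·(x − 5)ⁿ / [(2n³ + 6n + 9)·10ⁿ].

R = 10/9

Ratio test: |a_{n+1}/a_n| = [(2n³ + 6n + 9)/(2(n+1)³ + 6(n+1) + 9)] · 9/10 → 9/10 as n → ∞.
The series converges when 9/10 · |x − 5| < 1, giving R = 10/9.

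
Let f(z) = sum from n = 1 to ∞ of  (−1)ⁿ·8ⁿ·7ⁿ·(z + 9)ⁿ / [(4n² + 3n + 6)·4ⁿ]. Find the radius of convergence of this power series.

Apply the ratio test: |a_{n+1}| / |a_n| = [(4n² + 3n + 6)/(4(n+1)² + 3(n+1) + 6)] · 8·7/4, which tends to 14 as n → ∞.
The series converges when 14 · |z + 9| < 1, giving R = 1/14.

R = 1/14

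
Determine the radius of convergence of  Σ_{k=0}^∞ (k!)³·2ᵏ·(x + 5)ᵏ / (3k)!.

Ratio test: |a_{k+1}/a_k| = (k+1)³/[(3k+1)·(3k+2)·(3k+3)] · 2 → 2/27 as k → ∞.
Convergence for |x + 5| · 2/27 < 1, i.e. |x + 5| < 27/2. So R = 27/2.

R = 27/2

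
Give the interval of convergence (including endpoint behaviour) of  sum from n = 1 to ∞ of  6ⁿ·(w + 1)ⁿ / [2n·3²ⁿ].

By the ratio test, |a_{n+1}/a_n| = [2n/2(n+1)] · 6/9 → 2/3.
Thus R = 1/(2/3) = 3/2.
Check w = 1/2: the terms behave like c/n; limit comparison with the harmonic series gives divergence.
Endpoint w = -5/2: convergence follows from the alternating series test (terms decrease monotonically to 0).

[-5/2, 1/2)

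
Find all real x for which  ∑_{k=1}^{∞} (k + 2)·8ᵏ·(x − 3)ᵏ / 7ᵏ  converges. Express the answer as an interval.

(17/8, 31/8)

By the ratio test, |a_{k+1}/a_k| = [((k+1) + 2)/(k + 2)] · 8/7 → 8/7.
Hence the series converges for |x − 3| < 1/(8/7) = 7/8, so the radius of convergence is 7/8.
Check x = 31/8: the terms have absolute value of order k, which does not tend to 0, so the series diverges by the divergence test.
At x = 17/8: the k-th term does not approach 0; divergence by the term test.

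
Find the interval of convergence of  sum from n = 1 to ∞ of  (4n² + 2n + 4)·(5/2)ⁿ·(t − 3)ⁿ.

Ratio test: |a_{n+1}/a_n| = [(4(n+1)² + 2(n+1) + 4)/(4n² + 2n + 4)] · 5/2 → 5/2 as n → ∞.
The series converges when 5/2 · |t − 3| < 1, giving R = 2/5.
Check t = 17/5: the terms do not tend to 0, so the series diverges.
At t = 13/5: the terms do not tend to 0, so the series diverges.

(13/5, 17/5)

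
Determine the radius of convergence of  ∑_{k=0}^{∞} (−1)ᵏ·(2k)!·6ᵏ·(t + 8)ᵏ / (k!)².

The ratio of consecutive coefficients is (2k+1)·(2k+2)/(k+1)² · 6 → 24.
Convergence for |t + 8| · 24 < 1, i.e. |t + 8| < 1/24. So R = 1/24.

R = 1/24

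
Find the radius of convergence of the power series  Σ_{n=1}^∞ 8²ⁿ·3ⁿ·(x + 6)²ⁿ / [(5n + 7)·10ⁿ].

R = √30/24

By the ratio test, |a_{n+1}/a_n| = [(5n + 7)/(5(n+1) + 7)] · 64·3/10 → 96/5.
Successive powers of (x + 6) differ by 2, so the series converges when |x + 6|² · 96/5 < 1, i.e. |x + 6| < √(5/96). So R = √30/24.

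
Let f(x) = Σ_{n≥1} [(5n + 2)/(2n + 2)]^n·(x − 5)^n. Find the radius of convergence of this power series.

Root test: |a_n|^(1/n) = (5n + 2)/(2n + 2) → 5/2.
Thus R = 1/(5/2) = 2/5.

R = 2/5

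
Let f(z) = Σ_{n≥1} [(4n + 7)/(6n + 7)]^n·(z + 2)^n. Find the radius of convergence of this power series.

R = 3/2

By the Cauchy root test, |a_n|^(1/n) = (4n + 7)/(6n + 7) → 2/3.
Convergence for |z + 2| · 2/3 < 1, i.e. |z + 2| < 3/2. So R = 3/2.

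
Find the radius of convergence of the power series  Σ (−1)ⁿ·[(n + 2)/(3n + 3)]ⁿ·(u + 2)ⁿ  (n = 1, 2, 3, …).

R = 3

By the Cauchy root test, |a_n|^(1/n) = (n + 2)/(3n + 3) → 1/3.
Hence the series converges for |u + 2| < 1/(1/3) = 3, so the radius of convergence is 3.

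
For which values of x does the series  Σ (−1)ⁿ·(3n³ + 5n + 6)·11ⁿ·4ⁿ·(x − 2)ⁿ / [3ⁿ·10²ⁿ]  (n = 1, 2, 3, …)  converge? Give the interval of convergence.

(-53/11, 97/11)

The ratio of consecutive coefficients is [(3(n+1)³ + 5(n+1) + 6)/(3n³ + 5n + 6)] · 11·4/(3·100) → 11/75.
The series converges when 11/75 · |x − 2| < 1, giving R = 75/11.
When x = 97/11, the n-th term does not approach 0; divergence by the term test.
Endpoint x = -53/11: the terms do not tend to 0, so the series diverges.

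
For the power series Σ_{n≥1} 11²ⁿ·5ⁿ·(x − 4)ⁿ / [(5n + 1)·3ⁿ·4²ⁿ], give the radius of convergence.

By the ratio test, |a_{n+1}/a_n| = [(5n + 1)/(5(n+1) + 1)] · 121·5/(3·16) → 605/48.
Hence the series converges for |x − 4| < 1/(605/48) = 48/605, so the radius of convergence is 48/605.

R = 48/605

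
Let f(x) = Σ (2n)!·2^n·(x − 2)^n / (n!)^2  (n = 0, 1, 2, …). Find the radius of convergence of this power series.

By the ratio test, |a_{n+1}/a_n| = (2n+1)·(2n+2)/(n+1)² · 2 → 8.
The series converges when 8 · |x − 2| < 1, giving R = 1/8.

R = 1/8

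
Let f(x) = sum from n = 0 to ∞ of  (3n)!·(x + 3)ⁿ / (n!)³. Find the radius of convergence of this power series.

By the ratio test, |a_{n+1}/a_n| = (3n+1)·(3n+2)·(3n+3)/(n+1)³ → 27.
The series converges when 27 · |x + 3| < 1, giving R = 1/27.

R = 1/27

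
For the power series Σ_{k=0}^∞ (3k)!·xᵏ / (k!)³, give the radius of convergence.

R = 1/27

The ratio of consecutive coefficients is (3k+1)·(3k+2)·(3k+3)/(k+1)³ → 27.
Thus R = 1/(27) = 1/27.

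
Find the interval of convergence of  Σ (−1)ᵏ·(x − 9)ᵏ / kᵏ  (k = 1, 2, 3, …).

(−∞, ∞)

By the Cauchy root test, |a_k|^(1/k) = 1/k → 0.
Since the k-th root of |a_k| tends to 0, the series converges for all real x; R = ∞.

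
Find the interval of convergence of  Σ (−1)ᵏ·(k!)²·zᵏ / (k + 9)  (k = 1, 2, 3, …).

{0}

Apply the ratio test: |a_{k+1}| / |a_k| = (k+1)² · (k + 9)/((k+1) + 9), which tends to ∞ as k → ∞.
The ratio grows without bound, so the series diverges whenever z ≠ 0; it converges only at z = 0. R = 0.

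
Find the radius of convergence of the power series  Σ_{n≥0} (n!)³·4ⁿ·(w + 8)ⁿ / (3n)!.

R = 27/4

The ratio of consecutive coefficients is (n+1)³/[(3n+1)·(3n+2)·(3n+3)] · 4 → 4/27.
Thus R = 1/(4/27) = 27/4.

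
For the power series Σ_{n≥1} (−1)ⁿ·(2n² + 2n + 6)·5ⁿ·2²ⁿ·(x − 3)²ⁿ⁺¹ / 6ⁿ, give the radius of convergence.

R = √30/10

By the ratio test, |a_{n+1}/a_n| = [(2(n+1)² + 2(n+1) + 6)/(2n² + 2n + 6)] · 5·4/6 → 10/3.
Since the exponent of (x − 3) increases by 2 each term, convergence requires |x − 3|² < 3/10, hence R = √30/10.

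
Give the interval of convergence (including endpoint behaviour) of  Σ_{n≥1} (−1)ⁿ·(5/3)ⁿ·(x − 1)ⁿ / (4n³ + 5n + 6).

Ratio test: |a_{n+1}/a_n| = [(4n³ + 5n + 6)/(4(n+1)³ + 5(n+1) + 6)] · 5/3 → 5/3 as n → ∞.
Hence the series converges for |x − 1| < 1/(5/3) = 3/5, so the radius of convergence is 3/5.
Check x = 8/5: the terms are on the order of 1/n³, so the series converges absolutely by comparison with the p-series (p = 3 > 1).
Check x = 2/5: the terms are on the order of 1/n³, so the series converges absolutely by comparison with the p-series (p = 3 > 1).

[2/5, 8/5]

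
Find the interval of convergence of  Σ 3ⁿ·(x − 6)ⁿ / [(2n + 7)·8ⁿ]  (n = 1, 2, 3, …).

The ratio of consecutive coefficients is [(2n + 7)/(2(n+1) + 7)] · 3/8 → 3/8.
Thus R = 1/(3/8) = 8/3.
When x = 26/3, comparison with the harmonic series Σ 1/n shows the series diverges.
When x = 10/3, the terms alternate in sign and decrease monotonically to 0 in absolute value (size ~ c/n), so the alternating series test gives convergence.

[10/3, 26/3)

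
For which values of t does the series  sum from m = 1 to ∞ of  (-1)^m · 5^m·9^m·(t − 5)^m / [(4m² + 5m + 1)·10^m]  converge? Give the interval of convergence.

Apply the ratio test: |a_{m+1}| / |a_m| = [(4m² + 5m + 1)/(4(m+1)² + 5(m+1) + 1)] · 5·9/10, which tends to 9/2 as m → ∞.
Hence the series converges for |t − 5| < 1/(9/2) = 2/9, so the radius of convergence is 2/9.
When t = 47/9, the terms are on the order of 1/m², so the series converges absolutely by comparison with the p-series (p = 2 > 1).
Check t = 43/9: the terms are on the order of 1/m², so the series converges absolutely by comparison with the p-series (p = 2 > 1).

[43/9, 47/9]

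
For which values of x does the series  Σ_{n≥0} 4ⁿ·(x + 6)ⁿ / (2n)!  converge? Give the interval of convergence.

Apply the ratio test: |a_{n+1}| / |a_n| = 4 · 1/[(2n+1)·(2n+2)], which tends to 0 as n → ∞.
The limit is 0, so the series converges for all x; R = ∞.

(−∞, ∞)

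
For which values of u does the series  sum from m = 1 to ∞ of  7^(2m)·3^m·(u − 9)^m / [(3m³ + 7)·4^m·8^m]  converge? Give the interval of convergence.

Apply the ratio test: |a_{m+1}| / |a_m| = [(3m³ + 7)/(3(m+1)³ + 7)] · 49·3/(4·8), which tends to 147/32 as m → ∞.
The series converges when 147/32 · |u − 9| < 1, giving R = 32/147.
Check u = 1355/147: the series is dominated by a constant times Σ 1/m³, which converges (p = 3 > 1).
Endpoint u = 1291/147: the terms are on the order of 1/m³, so the series converges absolutely by comparison with the p-series (p = 3 > 1).

[1291/147, 1355/147]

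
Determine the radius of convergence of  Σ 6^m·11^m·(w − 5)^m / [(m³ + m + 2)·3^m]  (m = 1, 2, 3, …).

Ratio test: |a_{m+1}/a_m| = [(m³ + m + 2)/((m+1)³ + (m+1) + 2)] · 6·11/3 → 22 as m → ∞.
Convergence for |w − 5| · 22 < 1, i.e. |w − 5| < 1/22. So R = 1/22.

R = 1/22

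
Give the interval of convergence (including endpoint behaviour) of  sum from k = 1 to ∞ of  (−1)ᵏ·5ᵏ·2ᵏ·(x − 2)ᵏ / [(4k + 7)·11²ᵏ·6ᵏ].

(-353/5, 373/5]

Apply the ratio test: |a_{k+1}| / |a_k| = [(4k + 7)/(4(k+1) + 7)] · 5·2/(121·6), which tends to 5/363 as k → ∞.
Thus R = 1/(5/363) = 363/5.
Endpoint x = 373/5: an alternating series whose terms decrease to 0 in absolute value, so it converges by the Leibniz criterion.
Check x = -353/5: the terms are asymptotic to a nonzero constant times 1/k, so the series diverges by limit comparison with Σ 1/k.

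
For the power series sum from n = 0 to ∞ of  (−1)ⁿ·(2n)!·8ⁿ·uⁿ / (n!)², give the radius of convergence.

Ratio test: |a_{n+1}/a_n| = (2n+1)·(2n+2)/(n+1)² · 8 → 32 as n → ∞.
Thus R = 1/(32) = 1/32.

R = 1/32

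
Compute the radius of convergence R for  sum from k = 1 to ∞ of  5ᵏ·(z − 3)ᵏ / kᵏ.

Root test: |a_k|^(1/k) = 5/k → 0.
The limit is 0 for every z, so R = ∞.

R = ∞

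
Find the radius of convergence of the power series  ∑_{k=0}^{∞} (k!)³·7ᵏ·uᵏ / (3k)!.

Ratio test: |a_{k+1}/a_k| = (k+1)³/[(3k+1)·(3k+2)·(3k+3)] · 7 → 7/27 as k → ∞.
Thus R = 1/(7/27) = 27/7.

R = 27/7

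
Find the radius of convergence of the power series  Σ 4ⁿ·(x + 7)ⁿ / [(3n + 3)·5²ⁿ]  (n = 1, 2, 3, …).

The ratio of consecutive coefficients is [(3n + 3)/(3(n+1) + 3)] · 4/25 → 4/25.
Hence the series converges for |x + 7| < 1/(4/25) = 25/4, so the radius of convergence is 25/4.

R = 25/4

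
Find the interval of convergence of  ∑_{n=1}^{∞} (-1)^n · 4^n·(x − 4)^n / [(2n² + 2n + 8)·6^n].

The ratio of consecutive coefficients is [(2n² + 2n + 8)/(2(n+1)² + 2(n+1) + 8)] · 4/6 → 2/3.
Convergence for |x − 4| · 2/3 < 1, i.e. |x − 4| < 3/2. So R = 3/2.
At x = 11/2: absolute convergence follows by limit comparison with Σ 1/n².
When x = 5/2, the series is dominated by a constant times Σ 1/n², which converges (p = 2 > 1).

[5/2, 11/2]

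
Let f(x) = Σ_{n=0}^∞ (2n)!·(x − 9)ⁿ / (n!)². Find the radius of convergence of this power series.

R = 1/4

Apply the ratio test: |a_{n+1}| / |a_n| = (2n+1)·(2n+2)/(n+1)², which tends to 4 as n → ∞.
Convergence for |x − 9| · 4 < 1, i.e. |x − 9| < 1/4. So R = 1/4.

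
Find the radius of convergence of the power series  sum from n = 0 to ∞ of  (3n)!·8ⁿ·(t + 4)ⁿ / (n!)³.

By the ratio test, |a_{n+1}/a_n| = (3n+1)·(3n+2)·(3n+3)/(n+1)³ · 8 → 216.
Thus R = 1/(216) = 1/216.

R = 1/216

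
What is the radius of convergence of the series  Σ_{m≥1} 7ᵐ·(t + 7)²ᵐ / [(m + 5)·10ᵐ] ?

Apply the ratio test: |a_{m+1}| / |a_m| = [(m + 5)/((m+1) + 5)] · 7/10, which tends to 7/10 as m → ∞.
Successive powers of (t + 7) differ by 2, so the series converges when |t + 7|² · 7/10 < 1, i.e. |t + 7| < √(10/7). So R = √70/7.

R = √70/7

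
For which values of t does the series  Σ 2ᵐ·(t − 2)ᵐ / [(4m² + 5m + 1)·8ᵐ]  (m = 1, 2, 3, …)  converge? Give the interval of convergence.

The ratio of consecutive coefficients is [(4m² + 5m + 1)/(4(m+1)² + 5(m+1) + 1)] · 2/8 → 1/4.
Thus R = 1/(1/4) = 4.
At t = 6: the terms are on the order of 1/m², so the series converges absolutely by comparison with the p-series (p = 2 > 1).
When t = -2, the terms are on the order of 1/m², so the series converges absolutely by comparison with the p-series (p = 2 > 1).

[-2, 6]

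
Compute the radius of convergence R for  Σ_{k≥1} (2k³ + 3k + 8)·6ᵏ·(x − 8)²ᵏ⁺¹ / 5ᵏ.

R = √30/6

Ratio test: |a_{k+1}/a_k| = [(2(k+1)³ + 3(k+1) + 8)/(2k³ + 3k + 8)] · 6/5 → 6/5 as k → ∞.
Since the exponent of (x − 8) increases by 2 each term, convergence requires |x − 8|² < 5/6, hence R = √30/6.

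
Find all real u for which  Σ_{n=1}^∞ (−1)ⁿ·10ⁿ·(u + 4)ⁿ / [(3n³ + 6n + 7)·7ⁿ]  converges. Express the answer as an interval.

Ratio test: |a_{n+1}/a_n| = [(3n³ + 6n + 7)/(3(n+1)³ + 6(n+1) + 7)] · 10/7 → 10/7 as n → ∞.
Hence the series converges for |u + 4| < 1/(10/7) = 7/10, so the radius of convergence is 7/10.
Check u = -33/10: the terms are on the order of 1/n³, so the series converges absolutely by comparison with the p-series (p = 3 > 1).
At u = -47/10: the series is dominated by a constant times Σ 1/n³, which converges (p = 3 > 1).

[-47/10, -33/10]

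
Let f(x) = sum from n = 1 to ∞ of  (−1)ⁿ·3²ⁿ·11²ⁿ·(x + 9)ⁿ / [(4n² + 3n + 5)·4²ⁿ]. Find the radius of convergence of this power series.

The ratio of consecutive coefficients is [(4n² + 3n + 5)/(4(n+1)² + 3(n+1) + 5)] · 9·121/16 → 1089/16.
Hence the series converges for |x + 9| < 1/(1089/16) = 16/1089, so the radius of convergence is 16/1089.

R = 16/1089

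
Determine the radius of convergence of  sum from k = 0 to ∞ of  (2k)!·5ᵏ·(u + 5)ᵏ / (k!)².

By the ratio test, |a_{k+1}/a_k| = (2k+1)·(2k+2)/(k+1)² · 5 → 20.
The series converges when 20 · |u + 5| < 1, giving R = 1/20.

R = 1/20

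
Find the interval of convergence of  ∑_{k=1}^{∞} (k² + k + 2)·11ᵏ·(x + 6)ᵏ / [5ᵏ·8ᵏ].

Apply the ratio test: |a_{k+1}| / |a_k| = [((k+1)² + (k+1) + 2)/(k² + k + 2)] · 11/(5·8), which tends to 11/40 as k → ∞.
Hence the series converges for |x + 6| < 1/(11/40) = 40/11, so the radius of convergence is 40/11.
Check x = -26/11: the terms have absolute value of order k², which does not tend to 0, so the series diverges by the divergence test.
Endpoint x = -106/11: the k-th term does not approach 0; divergence by the term test.

(-106/11, -26/11)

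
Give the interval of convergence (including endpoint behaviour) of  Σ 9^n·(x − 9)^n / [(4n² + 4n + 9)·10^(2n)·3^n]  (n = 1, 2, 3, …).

Apply the ratio test: |a_{n+1}| / |a_n| = [(4n² + 4n + 9)/(4(n+1)² + 4(n+1) + 9)] · 9/(100·3), which tends to 3/100 as n → ∞.
Hence the series converges for |x − 9| < 1/(3/100) = 100/3, so the radius of convergence is 100/3.
At x = 127/3: the series is dominated by a constant times Σ 1/n², which converges (p = 2 > 1).
When x = -73/3, the series is dominated by a constant times Σ 1/n², which converges (p = 2 > 1).

[-73/3, 127/3]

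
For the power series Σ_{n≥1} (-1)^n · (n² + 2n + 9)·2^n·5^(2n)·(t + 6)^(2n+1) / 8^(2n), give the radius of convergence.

R = 4√2/5

By the ratio test, |a_{n+1}/a_n| = [((n+1)² + 2(n+1) + 9)/(n² + 2n + 9)] · 2·25/64 → 25/32.
Successive powers of (t + 6) differ by 2, so the series converges when |t + 6|² · 25/32 < 1, i.e. |t + 6| < √(32/25). So R = 4√2/5.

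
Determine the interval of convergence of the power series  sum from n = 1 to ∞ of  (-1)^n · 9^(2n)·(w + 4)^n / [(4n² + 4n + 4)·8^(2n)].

By the ratio test, |a_{n+1}/a_n| = [(4n² + 4n + 4)/(4(n+1)² + 4(n+1) + 4)] · 81/64 → 81/64.
Hence the series converges for |w + 4| < 1/(81/64) = 64/81, so the radius of convergence is 64/81.
When w = -260/81, the series is dominated by a constant times Σ 1/n², which converges (p = 2 > 1).
Endpoint w = -388/81: the terms are on the order of 1/n², so the series converges absolutely by comparison with the p-series (p = 2 > 1).

[-388/81, -260/81]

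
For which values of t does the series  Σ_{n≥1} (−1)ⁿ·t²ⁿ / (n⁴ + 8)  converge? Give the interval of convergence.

[-1, 1]

Ratio test: |a_{n+1}/a_n| = (n⁴ + 8)/((n+1)⁴ + 8) → 1 as n → ∞.
Since the exponent of t increases by 2 each term, convergence requires |t|² < 1, hence R = 1.
When t = 1, absolute convergence follows by limit comparison with Σ 1/n⁴.
When t = -1, absolute convergence follows by limit comparison with Σ 1/n⁴.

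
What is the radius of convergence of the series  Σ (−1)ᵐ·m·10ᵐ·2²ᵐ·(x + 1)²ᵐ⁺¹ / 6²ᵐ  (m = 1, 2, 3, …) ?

By the ratio test, |a_{m+1}/a_m| = [(m+1)/m] · 10·4/36 → 10/9.
Since the exponent of (x + 1) increases by 2 each term, convergence requires |x + 1|² < 9/10, hence R = 3√10/10.

R = 3√10/10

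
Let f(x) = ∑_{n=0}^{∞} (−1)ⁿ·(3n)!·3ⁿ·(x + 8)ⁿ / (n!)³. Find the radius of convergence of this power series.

R = 1/81

Apply the ratio test: |a_{n+1}| / |a_n| = (3n+1)·(3n+2)·(3n+3)/(n+1)³ · 3, which tends to 81 as n → ∞.
Convergence for |x + 8| · 81 < 1, i.e. |x + 8| < 1/81. So R = 1/81.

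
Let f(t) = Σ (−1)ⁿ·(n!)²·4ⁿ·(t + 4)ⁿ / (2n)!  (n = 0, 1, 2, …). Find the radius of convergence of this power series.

The ratio of consecutive coefficients is (n+1)²/[(2n+1)·(2n+2)] · 4 → 1.
Convergence for |t + 4| < 1, so R = 1.

R = 1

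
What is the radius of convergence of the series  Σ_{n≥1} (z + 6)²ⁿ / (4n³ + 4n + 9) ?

R = 1

Apply the ratio test: |a_{n+1}| / |a_n| = (4n³ + 4n + 9)/(4(n+1)³ + 4(n+1) + 9), which tends to 1 as n → ∞.
Successive powers of (z + 6) differ by 2, so the series converges when |z + 6|² · 1 < 1, i.e. |z + 6| < √(1) = 1. So R = 1.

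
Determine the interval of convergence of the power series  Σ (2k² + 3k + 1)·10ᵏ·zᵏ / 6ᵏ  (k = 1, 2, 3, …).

Apply the ratio test: |a_{k+1}| / |a_k| = [(2(k+1)² + 3(k+1) + 1)/(2k² + 3k + 1)] · 10/6, which tends to 5/3 as k → ∞.
Hence the series converges for |z| < 1/(5/3) = 3/5, so the radius of convergence is 3/5.
At z = 3/5: the terms have absolute value of order k², which does not tend to 0, so the series diverges by the divergence test.
Check z = -3/5: the terms do not tend to 0, so the series diverges.

(-3/5, 3/5)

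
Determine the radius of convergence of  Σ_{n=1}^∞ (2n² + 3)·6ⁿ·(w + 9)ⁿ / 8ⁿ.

R = 4/3

Ratio test: |a_{n+1}/a_n| = [(2(n+1)² + 3)/(2n² + 3)] · 6/8 → 3/4 as n → ∞.
Hence the series converges for |w + 9| < 1/(3/4) = 4/3, so the radius of convergence is 4/3.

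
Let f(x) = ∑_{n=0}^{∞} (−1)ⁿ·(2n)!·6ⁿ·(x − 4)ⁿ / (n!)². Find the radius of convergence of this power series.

R = 1/24

The ratio of consecutive coefficients is (2n+1)·(2n+2)/(n+1)² · 6 → 24.
Hence the series converges for |x − 4| < 1/(24) = 1/24, so the radius of convergence is 1/24.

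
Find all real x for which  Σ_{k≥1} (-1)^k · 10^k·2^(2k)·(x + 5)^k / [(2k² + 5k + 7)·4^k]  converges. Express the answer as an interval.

By the ratio test, |a_{k+1}/a_k| = [(2k² + 5k + 7)/(2(k+1)² + 5(k+1) + 7)] · 10·4/4 → 10.
Thus R = 1/(10) = 1/10.
Endpoint x = -49/10: the terms are on the order of 1/k², so the series converges absolutely by comparison with the p-series (p = 2 > 1).
Endpoint x = -51/10: the terms are on the order of 1/k², so the series converges absolutely by comparison with the p-series (p = 2 > 1).

[-51/10, -49/10]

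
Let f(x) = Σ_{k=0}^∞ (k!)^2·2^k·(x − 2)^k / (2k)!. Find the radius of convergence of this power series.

R = 2

The ratio of consecutive coefficients is (k+1)²/[(2k+1)·(2k+2)] · 2 → 1/2.
Convergence for |x − 2| · 1/2 < 1, i.e. |x − 2| < 2. So R = 2.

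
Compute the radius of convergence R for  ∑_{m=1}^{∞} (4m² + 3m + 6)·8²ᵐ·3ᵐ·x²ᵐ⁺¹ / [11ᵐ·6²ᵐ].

R = √33/4

Apply the ratio test: |a_{m+1}| / |a_m| = [(4(m+1)² + 3(m+1) + 6)/(4m² + 3m + 6)] · 64·3/(11·36), which tends to 16/33 as m → ∞.
Successive powers of x differ by 2, so the series converges when |x|² · 16/33 < 1, i.e. |x| < √(33/16). So R = √33/4.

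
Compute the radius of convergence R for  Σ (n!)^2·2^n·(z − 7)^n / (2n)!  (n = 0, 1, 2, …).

Apply the ratio test: |a_{n+1}| / |a_n| = (n+1)²/[(2n+1)·(2n+2)] · 2, which tends to 1/2 as n → ∞.
Thus R = 1/(1/2) = 2.

R = 2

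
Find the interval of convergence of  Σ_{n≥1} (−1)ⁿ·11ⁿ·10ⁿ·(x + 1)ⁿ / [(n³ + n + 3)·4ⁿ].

[-57/55, -53/55]

Ratio test: |a_{n+1}/a_n| = [(n³ + n + 3)/((n+1)³ + (n+1) + 3)] · 11·10/4 → 55/2 as n → ∞.
The series converges when 55/2 · |x + 1| < 1, giving R = 2/55.
Endpoint x = -53/55: the terms are on the order of 1/n³, so the series converges absolutely by comparison with the p-series (p = 3 > 1).
At x = -57/55: the terms are on the order of 1/n³, so the series converges absolutely by comparison with the p-series (p = 3 > 1).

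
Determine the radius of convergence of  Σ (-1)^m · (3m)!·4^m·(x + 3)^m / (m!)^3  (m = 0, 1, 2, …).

Ratio test: |a_{m+1}/a_m| = (3m+1)·(3m+2)·(3m+3)/(m+1)³ · 4 → 108 as m → ∞.
Convergence for |x + 3| · 108 < 1, i.e. |x + 3| < 1/108. So R = 1/108.

R = 1/108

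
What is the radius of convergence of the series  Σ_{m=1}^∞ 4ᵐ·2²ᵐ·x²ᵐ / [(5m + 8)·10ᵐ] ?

R = √10/4

By the ratio test, |a_{m+1}/a_m| = [(5m + 8)/(5(m+1) + 8)] · 4·4/10 → 8/5.
Writing y = x², the series in y has radius 5/8, so |x| < √(5/8) and R = √10/4.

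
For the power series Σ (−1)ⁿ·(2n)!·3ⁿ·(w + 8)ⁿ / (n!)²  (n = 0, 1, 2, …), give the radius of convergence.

The ratio of consecutive coefficients is (2n+1)·(2n+2)/(n+1)² · 3 → 12.
Convergence for |w + 8| · 12 < 1, i.e. |w + 8| < 1/12. So R = 1/12.

R = 1/12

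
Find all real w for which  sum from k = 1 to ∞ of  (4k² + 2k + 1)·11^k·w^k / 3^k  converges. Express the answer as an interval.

(-3/11, 3/11)

Apply the ratio test: |a_{k+1}| / |a_k| = [(4(k+1)² + 2(k+1) + 1)/(4k² + 2k + 1)] · 11/3, which tends to 11/3 as k → ∞.
Thus R = 1/(11/3) = 3/11.
Endpoint w = 3/11: the terms do not tend to 0, so the series diverges.
Check w = -3/11: the terms do not tend to 0, so the series diverges.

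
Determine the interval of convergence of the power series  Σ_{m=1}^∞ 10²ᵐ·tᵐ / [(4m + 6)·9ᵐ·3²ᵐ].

[-81/100, 81/100)

Apply the ratio test: |a_{m+1}| / |a_m| = [(4m + 6)/(4(m+1) + 6)] · 100/(9·9), which tends to 100/81 as m → ∞.
Convergence for |t| · 100/81 < 1, i.e. |t| < 81/100. So R = 81/100.
At t = 81/100: the terms behave like c/m; limit comparison with the harmonic series gives divergence.
When t = -81/100, an alternating series whose terms decrease to 0 in absolute value, so it converges by the Leibniz criterion.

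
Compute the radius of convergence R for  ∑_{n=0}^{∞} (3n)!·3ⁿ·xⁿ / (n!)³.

By the ratio test, |a_{n+1}/a_n| = (3n+1)·(3n+2)·(3n+3)/(n+1)³ · 3 → 81.
The series converges when 81 · |x| < 1, giving R = 1/81.

R = 1/81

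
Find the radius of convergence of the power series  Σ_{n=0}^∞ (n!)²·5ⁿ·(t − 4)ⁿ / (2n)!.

By the ratio test, |a_{n+1}/a_n| = (n+1)²/[(2n+1)·(2n+2)] · 5 → 5/4.
The series converges when 5/4 · |t − 4| < 1, giving R = 4/5.

R = 4/5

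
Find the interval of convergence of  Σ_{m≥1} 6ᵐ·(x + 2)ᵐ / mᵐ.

(−∞, ∞)

Applying the root test, |a_m|^(1/m) = 6/m → 0.
The limit is 0 for every x, so R = ∞.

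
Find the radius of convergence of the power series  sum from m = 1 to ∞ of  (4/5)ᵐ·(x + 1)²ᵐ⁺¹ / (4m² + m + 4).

The ratio of consecutive coefficients is [(4m² + m + 4)/(4(m+1)² + (m+1) + 4)] · 4/5 → 4/5.
Successive powers of (x + 1) differ by 2, so the series converges when |x + 1|² · 4/5 < 1, i.e. |x + 1| < √(5/4). So R = √5/2.

R = √5/2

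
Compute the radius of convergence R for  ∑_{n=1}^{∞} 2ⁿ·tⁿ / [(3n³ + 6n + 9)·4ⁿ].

R = 2

Apply the ratio test: |a_{n+1}| / |a_n| = [(3n³ + 6n + 9)/(3(n+1)³ + 6(n+1) + 9)] · 2/4, which tends to 1/2 as n → ∞.
Convergence for |t| · 1/2 < 1, i.e. |t| < 2. So R = 2.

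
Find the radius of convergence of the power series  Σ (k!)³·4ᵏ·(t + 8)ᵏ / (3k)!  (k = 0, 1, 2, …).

R = 27/4

Ratio test: |a_{k+1}/a_k| = (k+1)³/[(3k+1)·(3k+2)·(3k+3)] · 4 → 4/27 as k → ∞.
Hence the series converges for |t + 8| < 1/(4/27) = 27/4, so the radius of convergence is 27/4.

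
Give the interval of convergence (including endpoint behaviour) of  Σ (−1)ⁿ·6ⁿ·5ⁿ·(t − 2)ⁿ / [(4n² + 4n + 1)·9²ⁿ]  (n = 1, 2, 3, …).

[-7/10, 47/10]

Apply the ratio test: |a_{n+1}| / |a_n| = [(4n² + 4n + 1)/(4(n+1)² + 4(n+1) + 1)] · 6·5/81, which tends to 10/27 as n → ∞.
The series converges when 10/27 · |t − 2| < 1, giving R = 27/10.
Check t = 47/10: the terms are on the order of 1/n², so the series converges absolutely by comparison with the p-series (p = 2 > 1).
Endpoint t = -7/10: the series is dominated by a constant times Σ 1/n², which converges (p = 2 > 1).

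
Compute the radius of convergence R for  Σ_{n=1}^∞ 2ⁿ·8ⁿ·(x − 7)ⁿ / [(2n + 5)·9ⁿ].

R = 9/16

By the ratio test, |a_{n+1}/a_n| = [(2n + 5)/(2(n+1) + 5)] · 2·8/9 → 16/9.
Convergence for |x − 7| · 16/9 < 1, i.e. |x − 7| < 9/16. So R = 9/16.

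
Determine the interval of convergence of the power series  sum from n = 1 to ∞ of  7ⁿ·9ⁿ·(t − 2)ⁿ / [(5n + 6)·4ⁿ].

The ratio of consecutive coefficients is [(5n + 6)/(5(n+1) + 6)] · 7·9/4 → 63/4.
Thus R = 1/(63/4) = 4/63.
Endpoint t = 130/63: the terms behave like c/n; limit comparison with the harmonic series gives divergence.
When t = 122/63, an alternating series whose terms decrease to 0 in absolute value, so it converges by the Leibniz criterion.

[122/63, 130/63)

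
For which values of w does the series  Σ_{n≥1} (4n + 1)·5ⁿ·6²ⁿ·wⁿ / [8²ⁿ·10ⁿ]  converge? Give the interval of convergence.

(-32/9, 32/9)

Apply the ratio test: |a_{n+1}| / |a_n| = [(4(n+1) + 1)/(4n + 1)] · 5·36/(64·10), which tends to 9/32 as n → ∞.
Convergence for |w| · 9/32 < 1, i.e. |w| < 32/9. So R = 32/9.
Check w = 32/9: the terms do not tend to 0, so the series diverges.
Endpoint w = -32/9: the terms have absolute value of order n, which does not tend to 0, so the series diverges by the divergence test.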